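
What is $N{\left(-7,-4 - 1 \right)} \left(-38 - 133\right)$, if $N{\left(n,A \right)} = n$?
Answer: $1197$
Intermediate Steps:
$N{\left(-7,-4 - 1 \right)} \left(-38 - 133\right) = - 7 \left(-38 - 133\right) = \left(-7\right) \left(-171\right) = 1197$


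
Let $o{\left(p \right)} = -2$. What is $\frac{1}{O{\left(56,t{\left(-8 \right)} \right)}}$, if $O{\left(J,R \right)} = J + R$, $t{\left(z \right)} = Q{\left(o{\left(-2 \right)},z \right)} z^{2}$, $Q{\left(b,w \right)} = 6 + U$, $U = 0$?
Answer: $\frac{1}{440} \approx 0.0022727$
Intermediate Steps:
$Q{\left(b,w \right)} = 6$ ($Q{\left(b,w \right)} = 6 + 0 = 6$)
$t{\left(z \right)} = 6 z^{2}$
$\frac{1}{O{\left(56,t{\left(-8 \right)} \right)}} = \frac{1}{56 + 6 \left(-8\right)^{2}} = \frac{1}{56 + 6 \cdot 64} = \frac{1}{56 + 384} = \frac{1}{440}$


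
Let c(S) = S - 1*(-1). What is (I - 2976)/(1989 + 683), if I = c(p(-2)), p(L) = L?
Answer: -2977/2672 ≈ -1.1141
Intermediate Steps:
c(S) = 1 + S (c(S) = S + 1 = 1 + S)
I = -1 (I = 1 - 2 = -1)
(I - 2976)/(1989 + 683) = (-1 - 2976)/(1989 + 683) = -2977/2672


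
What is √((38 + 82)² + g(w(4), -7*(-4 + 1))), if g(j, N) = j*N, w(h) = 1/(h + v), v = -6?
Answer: √57558/2 ≈ 119.96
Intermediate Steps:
w(h) = 1/(-6 + h) (w(h) = 1/(h - 6) = 1/(-6 + h))
g(j, N) = N*j
√((38 + 82)² + g(w(4), -7*(-4 + 1))) = √((38 + 82)² + (-7*(-4 + 1))/(-6 + 4)) = √(120² - 7*(-3)/(-2)) = √(14400 + 21*(-½)) = √(14400 - 21/2) = √(28779/2) = √57558/2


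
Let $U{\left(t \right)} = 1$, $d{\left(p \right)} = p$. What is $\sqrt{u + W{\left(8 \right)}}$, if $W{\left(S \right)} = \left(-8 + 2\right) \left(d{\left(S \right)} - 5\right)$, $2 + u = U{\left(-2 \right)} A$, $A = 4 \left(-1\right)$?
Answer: $2 i \sqrt{6} \approx 4.899 i$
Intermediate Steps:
$A = -4$
$u = -6$ ($u = -2 + 1 \left(-4\right) = -2 - 4 = -6$)
$W{\left(S \right)} = 30 - 6 S$ ($W{\left(S \right)} = \left(-8 + 2\right) \left(S - 5\right) = - 6 \left(-5 + S\right) = 30 - 6 S$)
$\sqrt{u + W{\left(8 \right)}} = \sqrt{-6 + \left(30 - 48\right)} = \sqrt{-6 - 18} = \sqrt{-24} = 2 i \sqrt{6}$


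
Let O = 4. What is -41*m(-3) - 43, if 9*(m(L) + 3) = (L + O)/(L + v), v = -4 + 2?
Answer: 3641/45 ≈ 80.911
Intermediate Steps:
v = -2
m(L) = -3 + (4 + L)/(9*(-2 + L)) (m(L) = -3 + ((L + 4)/(L - 2))/9 = -3 + ((4 + L)/(-2 + L))/9 = -3 + (4 + L)/(9*(-2 + L)))
-41*m(-3) - 43 = -82*(29 - 13*(-3))/(9*(-2 - 3)) - 43 = -82*(29 + 39)/(9*(-5)) - 43 = -82*(-1)*68/(9*5) - 43 = -41*(-136/45) - 43 = 5576/45 - 43 = 3641/45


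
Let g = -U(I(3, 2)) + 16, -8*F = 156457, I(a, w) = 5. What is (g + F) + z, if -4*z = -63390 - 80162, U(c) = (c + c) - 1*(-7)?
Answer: 130639/8 ≈ 16330.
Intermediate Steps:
F = -156457/8 (F = -⅛*156457 = -156457/8 ≈ -19557.)
U(c) = 7 + 2*c (U(c) = 2*c + 7 = 7 + 2*c)
z = 35888 (z = -(-63390 - 80162)/4 = -¼*(-143552) = 35888)
g = -1 (g = -(7 + 2*5) + 16 = -(7 + 10) + 16 = -1*17 + 16 = -17 + 16 = -1)
(g + F) + z = (-1 - 156457/8) + 35888 = -156465/8 + 35888 = 130639/8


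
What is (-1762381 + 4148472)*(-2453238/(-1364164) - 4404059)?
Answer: -7167645909567657929/682082 ≈ -1.0508e+13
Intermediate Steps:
(-1762381 + 4148472)*(-2453238/(-1364164) - 4404059) = 2386091*(-2453238*(-1/1364164) - 4404059) = 2386091*(1226619/682082 - 4404059) = 2386091*(-3003928144219/682082) = -7167645909567657929/682082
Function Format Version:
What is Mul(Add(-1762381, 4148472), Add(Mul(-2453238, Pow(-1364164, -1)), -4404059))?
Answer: Rational(-7167645909567657929, 682082) ≈ -1.0508e+13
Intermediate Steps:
Mul(Add(-1762381, 4148472), Add(Mul(-2453238, Pow(-1364164, -1)), -4404059)) = Mul(2386091, Add(Mul(-2453238, Rational(-1, 1364164)), -4404059)) = Mul(2386091, Add(Rational(1226619, 682082), -4404059)) = Mul(2386091, Rational(-3003928144219, 682082)) = Rational(-7167645909567657929, 682082)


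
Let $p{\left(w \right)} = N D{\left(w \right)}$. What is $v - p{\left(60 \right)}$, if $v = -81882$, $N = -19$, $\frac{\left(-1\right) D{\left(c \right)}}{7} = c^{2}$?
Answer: $-560682$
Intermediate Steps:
$D{\left(c \right)} = - 7 c^{2}$
$p{\left(w \right)} = 133 w^{2}$ ($p{\left(w \right)} = - 19 \left(- 7 w^{2}\right) = 133 w^{2}$)
$v - p{\left(60 \right)} = -81882 - 133 \cdot 60^{2} = -81882 - 133 \cdot 3600 = -81882 - 478800 = -560682$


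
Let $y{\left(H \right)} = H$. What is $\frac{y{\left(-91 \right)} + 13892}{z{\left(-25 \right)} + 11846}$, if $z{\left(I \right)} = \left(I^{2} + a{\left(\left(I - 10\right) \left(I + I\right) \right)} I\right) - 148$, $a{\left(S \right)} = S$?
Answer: $- \frac{13801}{31427} \approx -0.43914$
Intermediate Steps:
$z{\left(I \right)} = -148 + I^{2} + 2 I^{2} \left(-10 + I\right)$ ($z{\left(I \right)} = \left(I^{2} + \left(I - 10\right) \left(I + I\right) I\right) - 148 = \left(I^{2} + \left(-10 + I\right) 2 I I\right) - 148 = \left(I^{2} + 2 I \left(-10 + I\right) I\right) - 148 = \left(I^{2} + 2 I^{2} \left(-10 + I\right)\right) - 148 = -148 + I^{2} + 2 I^{2} \left(-10 + I\right)$)
$\frac{y{\left(-91 \right)} + 13892}{z{\left(-25 \right)} + 11846} = \frac{-91 + 13892}{\left(-148 - 19 \left(-25\right)^{2} + 2 \left(-25\right)^{3}\right) + 11846} = \frac{13801}{\left(-148 - 11875 + 2 \left(-15625\right)\right) + 11846} = \frac{13801}{\left(-148 - 11875 - 31250\right) + 11846} = \frac{13801}{-43273 + 11846} = \frac{13801}{-31427} = 13801 \left(- \frac{1}{31427}\right) = - \frac{13801}{31427}$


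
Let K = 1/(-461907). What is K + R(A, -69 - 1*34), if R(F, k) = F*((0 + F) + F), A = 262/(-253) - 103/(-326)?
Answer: 1627192697637121/1571089009951494 ≈ 1.0357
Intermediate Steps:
A = -59353/82478 (A = 262*(-1/253) - 103*(-1/326) = -262/253 + 103/326 = -59353/82478 ≈ -0.71962)
K = -1/461907 ≈ -2.1649e-6
R(F, k) = 2*F² (R(F, k) = F*(F + F) = F*(2*F) = 2*F²)
K + R(A, -69 - 1*34) = -1/461907 + 2*(-59353/82478)² = -1/461907 + 2*(3522778609/6802620484) = -1/461907 + 3522778609/3401310242 = 1627192697637121/1571089009951494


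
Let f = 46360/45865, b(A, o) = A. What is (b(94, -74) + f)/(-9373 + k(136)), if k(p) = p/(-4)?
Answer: -871534/86290411 ≈ -0.010100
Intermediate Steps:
f = 9272/9173 (f = 46360*(1/45865) = 9272/9173 ≈ 1.0108)
k(p) = -p/4 (k(p) = p*(-1/4) = -p/4)
(b(94, -74) + f)/(-9373 + k(136)) = (94 + 9272/9173)/(-9373 - 1/4*136) = 871534/(9173*(-9373 - 34)) = (871534/9173)/(-9407) = (871534/9173)*(-1/9407) = -871534/86290411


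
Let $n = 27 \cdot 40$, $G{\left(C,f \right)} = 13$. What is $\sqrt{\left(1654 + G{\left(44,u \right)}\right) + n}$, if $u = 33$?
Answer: $\sqrt{2747} \approx 52.412$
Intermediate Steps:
$n = 1080$
$\sqrt{\left(1654 + G{\left(44,u \right)}\right) + n} = \sqrt{\left(1654 + 13\right) + 1080} = \sqrt{1667 + 1080} = \sqrt{2747}$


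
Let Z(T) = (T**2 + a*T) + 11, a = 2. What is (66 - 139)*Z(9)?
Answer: -8030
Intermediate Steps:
Z(T) = 11 + T**2 + 2*T (Z(T) = (T**2 + 2*T) + 11 = 11 + T**2 + 2*T)
(66 - 139)*Z(9) = (66 - 139)*(11 + 9**2 + 2*9) = -73*(11 + 81 + 18) = -73*110 = -8030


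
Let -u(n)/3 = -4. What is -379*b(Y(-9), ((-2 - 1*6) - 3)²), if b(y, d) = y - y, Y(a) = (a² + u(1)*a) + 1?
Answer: 0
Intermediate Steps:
u(n) = 12 (u(n) = -3*(-4) = 12)
Y(a) = 1 + a² + 12*a (Y(a) = (a² + 12*a) + 1 = 1 + a² + 12*a)
b(y, d) = 0
-379*b(Y(-9), ((-2 - 1*6) - 3)²) = -379*0 = 0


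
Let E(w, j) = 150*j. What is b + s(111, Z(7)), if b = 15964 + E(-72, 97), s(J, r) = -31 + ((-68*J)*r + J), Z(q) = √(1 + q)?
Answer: 30594 - 15096*√2 ≈ 9245.0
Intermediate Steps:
s(J, r) = -31 + J - 68*J*r (s(J, r) = -31 + (-68*J*r + J) = -31 + (J - 68*J*r) = -31 + J - 68*J*r)
b = 30514 (b = 15964 + 150*97 = 15964 + 14550 = 30514)
b + s(111, Z(7)) = 30514 + (-31 + 111 - 68*111*√(1 + 7)) = 30514 + (-31 + 111 - 68*111*√8) = 30514 + (-31 + 111 - 68*111*2*√2) = 30514 + (-31 + 111 - 15096*√2) = 30514 + (80 - 15096*√2) = 30594 - 15096*√2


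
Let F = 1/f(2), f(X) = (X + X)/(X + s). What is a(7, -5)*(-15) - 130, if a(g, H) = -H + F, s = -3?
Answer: -805/4 ≈ -201.25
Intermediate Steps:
f(X) = 2*X/(-3 + X) (f(X) = (X + X)/(X - 3) = (2*X)/(-3 + X) = 2*X/(-3 + X))
F = -1/4 (F = 1/(2*2/(-3 + 2)) = 1/(2*2/(-1)) = 1/(2*2*(-1)) = 1/(-4) = -1/4 ≈ -0.25000)
a(g, H) = -1/4 - H (a(g, H) = -H - 1/4 = -1/4 - H)
a(7, -5)*(-15) - 130 = (-1/4 - 1*(-5))*(-15) - 130 = (-1/4 + 5)*(-15) - 130 = (19/4)*(-15) - 130 = -285/4 - 130 = -805/4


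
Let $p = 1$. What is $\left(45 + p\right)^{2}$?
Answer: $2116$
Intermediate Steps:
$\left(45 + p\right)^{2} = \left(45 + 1\right)^{2} = 46^{2} = 2116$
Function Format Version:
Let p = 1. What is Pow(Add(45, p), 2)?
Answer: 2116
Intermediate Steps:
Pow(Add(45, p), 2) = Pow(Add(45, 1), 2) = Pow(46, 2) = 2116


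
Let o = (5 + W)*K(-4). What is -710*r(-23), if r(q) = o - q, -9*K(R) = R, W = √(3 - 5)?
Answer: -161170/9 - 2840*I*√2/9 ≈ -17908.0 - 446.26*I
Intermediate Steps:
W = I*√2 (W = √(-2) = I*√2 ≈ 1.4142*I)
K(R) = -R/9
o = 20/9 + 4*I*√2/9 (o = (5 + I*√2)*(-⅑*(-4)) = (5 + I*√2)*(4/9) = 20/9 + 4*I*√2/9 ≈ 2.2222 + 0.62854*I)
r(q) = 20/9 - q + 4*I*√2/9 (r(q) = (20/9 + 4*I*√2/9) - q = 20/9 - q + 4*I*√2/9)
-710*r(-23) = -710*(20/9 - 1*(-23) + 4*I*√2/9) = -710*(20/9 + 23 + 4*I*√2/9) = -710*(227/9 + 4*I*√2/9) = -161170/9 - 2840*I*√2/9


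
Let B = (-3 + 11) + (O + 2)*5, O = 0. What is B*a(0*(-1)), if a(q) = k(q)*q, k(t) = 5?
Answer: 0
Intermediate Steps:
a(q) = 5*q
B = 18 (B = (-3 + 11) + (0 + 2)*5 = 8 + 2*5 = 8 + 10 = 18)
B*a(0*(-1)) = 18*(5*(0*(-1))) = 18*(5*0) = 18*0 = 0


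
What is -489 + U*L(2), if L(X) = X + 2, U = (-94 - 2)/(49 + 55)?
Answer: -6405/13 ≈ -492.69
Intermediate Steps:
U = -12/13 (U = -96/104 = -96*1/104 = -12/13 ≈ -0.92308)
L(X) = 2 + X
-489 + U*L(2) = -489 - 12*(2 + 2)/13 = -489 - 12/13*4 = -489 - 48/13 = -6405/13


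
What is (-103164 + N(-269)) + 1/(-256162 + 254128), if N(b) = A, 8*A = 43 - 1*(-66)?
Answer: -839231455/8136 ≈ -1.0315e+5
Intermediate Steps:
A = 109/8 (A = (43 - 1*(-66))/8 = (43 + 66)/8 = (1/8)*109 = 109/8 ≈ 13.625)
N(b) = 109/8
(-103164 + N(-269)) + 1/(-256162 + 254128) = (-103164 + 109/8) + 1/(-256162 + 254128) = -825203/8 + 1/(-2034) = -825203/8 - 1/2034 = -839231455/8136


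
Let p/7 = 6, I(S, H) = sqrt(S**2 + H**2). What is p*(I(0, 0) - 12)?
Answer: -504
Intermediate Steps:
I(S, H) = sqrt(H**2 + S**2)
p = 42 (p = 7*6 = 42)
p*(I(0, 0) - 12) = 42*(sqrt(0**2 + 0**2) - 12) = 42*(sqrt(0 + 0) - 12) = 42*(sqrt(0) - 12) = 42*(0 - 12) = 42*(-12) = -504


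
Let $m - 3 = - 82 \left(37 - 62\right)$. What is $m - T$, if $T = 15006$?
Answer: $-12953$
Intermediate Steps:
$m = 2053$ ($m = 3 - 82 \left(37 - 62\right) = 3 - -2050 = 3 + 2050 = 2053$)
$m - T = 2053 - 15006 = -12953$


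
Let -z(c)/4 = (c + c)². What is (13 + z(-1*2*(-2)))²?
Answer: 59049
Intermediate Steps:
z(c) = -16*c² (z(c) = -4*(c + c)² = -4*4*c² = -16*c²)
(13 + z(-1*2*(-2)))² = (13 - 16*(-1*2*(-2))²)² = (13 - 16*(-2*(-2))²)² = (13 - 16*4²)² = (13 - 16*16)² = (13 - 256)² = (-243)² = 59049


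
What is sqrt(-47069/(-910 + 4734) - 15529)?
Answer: I*sqrt(14203761635)/956 ≈ 124.66*I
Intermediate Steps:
sqrt(-47069/(-910 + 4734) - 15529) = sqrt(-47069/3824 - 15529) = sqrt(-59429965/3824) = I*sqrt(14203761635)/956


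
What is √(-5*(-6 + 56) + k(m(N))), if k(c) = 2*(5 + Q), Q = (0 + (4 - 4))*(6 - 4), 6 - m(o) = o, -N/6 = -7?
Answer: 4*I*√15 ≈ 15.492*I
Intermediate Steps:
N = 42 (N = -6*(-7) = 42)
m(o) = 6 - o
Q = 0 (Q = (0 + 0)*2 = 0*2 = 0)
k(c) = 10 (k(c) = 2*(5 + 0) = 2*5 = 10)
√(-5*(-6 + 56) + k(m(N))) = √(-5*(-6 + 56) + 10) = √(-5*50 + 10) = √(-250 + 10) = √(-240) = 4*I*√15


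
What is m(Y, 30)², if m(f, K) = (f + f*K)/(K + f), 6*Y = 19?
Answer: 346921/39601 ≈ 8.7604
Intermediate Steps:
Y = 19/6 (Y = (⅙)*19 = 19/6 ≈ 3.1667)
m(f, K) = (f + K*f)/(K + f)
m(Y, 30)² = (19*(1 + 30)/(6*(30 + 19/6)))² = ((19/6)*31/(199/6))² = ((19/6)*(6/199)*31)² = (589/199)² = 346921/39601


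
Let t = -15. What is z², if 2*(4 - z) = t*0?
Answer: 16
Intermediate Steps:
z = 4 (z = 4 - (-15)*0/2 = 4 - ½*0 = 4 + 0 = 4)
z² = 4² = 16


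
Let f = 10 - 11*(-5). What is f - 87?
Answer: -22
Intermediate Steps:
f = 65 (f = 10 + 55 = 65)
f - 87 = 65 - 87 = -22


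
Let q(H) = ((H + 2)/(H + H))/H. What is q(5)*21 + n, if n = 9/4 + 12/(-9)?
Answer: 1157/300 ≈ 3.8567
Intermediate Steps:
n = 11/12 (n = 9*(1/4) + 12*(-1/9) = 9/4 - 4/3 = 11/12 ≈ 0.91667)
q(H) = (2 + H)/(2*H**2) (q(H) = ((2 + H)/((2*H)))/H = ((2 + H)*(1/(2*H)))/H = ((2 + H)/(2*H))/H = (2 + H)/(2*H**2))
q(5)*21 + n = ((1/2)*(2 + 5)/5**2)*21 + 11/12 = ((1/2)*(1/25)*7)*21 + 11/12 = (7/50)*21 + 11/12 = 147/50 + 11/12 = 1157/300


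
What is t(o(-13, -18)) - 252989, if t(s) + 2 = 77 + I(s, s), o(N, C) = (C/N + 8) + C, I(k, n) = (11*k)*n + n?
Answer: -42605938/169 ≈ -2.5211e+5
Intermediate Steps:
I(k, n) = n + 11*k*n (I(k, n) = 11*k*n + n = n + 11*k*n)
o(N, C) = 8 + C + C/N (o(N, C) = (8 + C/N) + C = 8 + C + C/N)
t(s) = 75 + s*(1 + 11*s) (t(s) = -2 + (77 + s*(1 + 11*s)) = 75 + s*(1 + 11*s))
t(o(-13, -18)) - 252989 = (75 + (8 - 18 - 18/(-13))*(1 + 11*(8 - 18 - 18/(-13)))) - 252989 = (75 + (8 - 18 - 18*(-1/13))*(1 + 11*(8 - 18 - 18*(-1/13)))) - 252989 = (75 + (8 - 18 + 18/13)*(1 + 11*(8 - 18 + 18/13))) - 252989 = (75 - 112*(1 + 11*(-112/13))/13) - 252989 = (75 - 112*(1 - 1232/13)/13) - 252989 = (75 - 112/13*(-1219/13)) - 252989 = (75 + 136528/169) - 252989 = 149203/169 - 252989 = -42605938/169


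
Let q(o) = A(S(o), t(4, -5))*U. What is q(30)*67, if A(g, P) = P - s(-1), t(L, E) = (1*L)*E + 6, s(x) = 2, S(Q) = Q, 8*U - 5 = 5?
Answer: -1340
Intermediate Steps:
U = 5/4 (U = 5/8 + (⅛)*5 = 5/8 + 5/8 = 5/4 ≈ 1.2500)
t(L, E) = 6 + E*L (t(L, E) = L*E + 6 = E*L + 6 = 6 + E*L)
A(g, P) = -2 + P (A(g, P) = P - 1*2 = P - 2 = -2 + P)
q(o) = -20 (q(o) = (-2 + (6 - 5*4))*(5/4) = (-2 + (6 - 20))*(5/4) = (-2 - 14)*(5/4) = -16*5/4 = -20)
q(30)*67 = -20*67 = -1340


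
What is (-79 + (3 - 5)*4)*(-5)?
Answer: 435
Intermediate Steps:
(-79 + (3 - 5)*4)*(-5) = (-79 - 2*4)*(-5) = (-79 - 8)*(-5) = -87*(-5) = 435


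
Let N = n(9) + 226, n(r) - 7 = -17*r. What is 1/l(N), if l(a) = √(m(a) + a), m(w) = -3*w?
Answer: -I*√10/40 ≈ -0.079057*I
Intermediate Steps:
n(r) = 7 - 17*r
N = 80 (N = (7 - 17*9) + 226 = (7 - 153) + 226 = -146 + 226 = 80)
l(a) = √2*√(-a) (l(a) = √(-3*a + a) = √(-2*a) = √2*√(-a))
1/l(N) = 1/(√2*√(-1*80)) = 1/(√2*√(-80)) = 1/(√2*(4*I*√5)) = 1/(4*I*√10) = -I*√10/40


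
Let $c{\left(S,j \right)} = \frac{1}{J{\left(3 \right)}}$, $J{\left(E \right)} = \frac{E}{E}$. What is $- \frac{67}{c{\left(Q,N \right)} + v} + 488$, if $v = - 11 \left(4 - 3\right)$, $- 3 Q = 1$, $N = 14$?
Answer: $\frac{4947}{10} \approx 494.7$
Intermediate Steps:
$J{\left(E \right)} = 1$
$Q = - \frac{1}{3}$ ($Q = \left(- \frac{1}{3}\right) 1 = - \frac{1}{3} \approx -0.33333$)
$v = -11$ ($v = \left(-11\right) 1 = -11$)
$c{\left(S,j \right)} = 1$ ($c{\left(S,j \right)} = 1^{-1} = 1$)
$- \frac{67}{c{\left(Q,N \right)} + v} + 488 = - \frac{67}{1 - 11} + 488 = - \frac{67}{-10} + 488 = \left(-67\right) \left(- \frac{1}{10}\right) + 488 = \frac{67}{10} + 488 = \frac{4947}{10}$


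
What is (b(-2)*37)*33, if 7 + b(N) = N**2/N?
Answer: -10989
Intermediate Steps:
b(N) = -7 + N (b(N) = -7 + N**2/N = -7 + N)
(b(-2)*37)*33 = ((-7 - 2)*37)*33 = -9*37*33 = -333*33 = -10989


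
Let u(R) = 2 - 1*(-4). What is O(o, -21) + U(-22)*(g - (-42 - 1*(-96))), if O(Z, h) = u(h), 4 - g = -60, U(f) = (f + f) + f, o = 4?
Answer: -654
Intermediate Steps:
U(f) = 3*f (U(f) = 2*f + f = 3*f)
g = 64 (g = 4 - 1*(-60) = 4 + 60 = 64)
u(R) = 6 (u(R) = 2 + 4 = 6)
O(Z, h) = 6
O(o, -21) + U(-22)*(g - (-42 - 1*(-96))) = 6 + (3*(-22))*(64 - (-42 - 1*(-96))) = 6 - 66*(64 - (-42 + 96)) = 6 - 66*(64 - 1*54) = 6 - 66*(64 - 54) = 6 - 66*10 = 6 - 660 = -654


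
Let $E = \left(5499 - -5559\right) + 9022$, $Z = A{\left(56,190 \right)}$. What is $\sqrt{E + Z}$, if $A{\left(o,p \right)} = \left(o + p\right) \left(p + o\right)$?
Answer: $2 \sqrt{20149} \approx 283.89$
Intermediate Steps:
$A{\left(o,p \right)} = \left(o + p\right)^{2}$ ($A{\left(o,p \right)} = \left(o + p\right) \left(o + p\right) = \left(o + p\right)^{2}$)
$Z = 60516$ ($Z = \left(56 + 190\right)^{2} = 246^{2} = 60516$)
$E = 20080$ ($E = \left(5499 + 5559\right) + 9022 = 11058 + 9022 = 20080$)
$\sqrt{E + Z} = \sqrt{20080 + 60516} = \sqrt{80596} = 2 \sqrt{20149}$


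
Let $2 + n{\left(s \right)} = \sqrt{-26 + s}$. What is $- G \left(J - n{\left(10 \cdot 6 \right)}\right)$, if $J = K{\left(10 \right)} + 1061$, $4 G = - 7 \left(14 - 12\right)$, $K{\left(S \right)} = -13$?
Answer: $3675 - \frac{7 \sqrt{34}}{2} \approx 3654.6$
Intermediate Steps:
$G = - \frac{7}{2}$ ($G = \frac{\left(-7\right) \left(14 - 12\right)}{4} = \frac{\left(-7\right) 2}{4} = \frac{1}{4} \left(-14\right) = - \frac{7}{2} \approx -3.5$)
$J = 1048$ ($J = -13 + 1061 = 1048$)
$n{\left(s \right)} = -2 + \sqrt{-26 + s}$
$- G \left(J - n{\left(10 \cdot 6 \right)}\right) = - \frac{\left(-7\right) \left(1048 - \left(-2 + \sqrt{-26 + 10 \cdot 6}\right)\right)}{2} = - \frac{\left(-7\right) \left(1048 - \left(-2 + \sqrt{-26 + 60}\right)\right)}{2} = - \frac{\left(-7\right) \left(1048 - \left(-2 + \sqrt{34}\right)\right)}{2} = - \frac{\left(-7\right) \left(1048 + \left(2 - \sqrt{34}\right)\right)}{2} = - \frac{\left(-7\right) \left(1050 - \sqrt{34}\right)}{2} = - (-3675 + \frac{7 \sqrt{34}}{2}) = 3675 - \frac{7 \sqrt{34}}{2}$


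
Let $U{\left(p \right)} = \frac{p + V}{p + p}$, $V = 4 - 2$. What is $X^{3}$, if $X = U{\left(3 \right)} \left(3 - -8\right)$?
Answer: $\frac{166375}{216} \approx 770.25$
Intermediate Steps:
$V = 2$
$U{\left(p \right)} = \frac{2 + p}{2 p}$ ($U{\left(p \right)} = \frac{p + 2}{p + p} = \frac{2 + p}{2 p}$)
$X = \frac{55}{6}$ ($X = \frac{2 + 3}{2 \cdot 3} \left(3 - -8\right) = \frac{1}{2} \cdot \frac{1}{3} \cdot 5 \left(3 + 8\right) = \frac{5}{6} \cdot 11 = \frac{55}{6} \approx 9.1667$)
$X^{3} = \left(\frac{55}{6}\right)^{3} = \frac{166375}{216}$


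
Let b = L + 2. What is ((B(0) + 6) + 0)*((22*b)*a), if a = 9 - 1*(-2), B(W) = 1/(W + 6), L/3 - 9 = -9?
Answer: 8954/3 ≈ 2984.7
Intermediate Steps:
L = 0 (L = 27 + 3*(-9) = 27 - 27 = 0)
B(W) = 1/(6 + W)
a = 11 (a = 9 + 2 = 11)
b = 2 (b = 0 + 2 = 2)
((B(0) + 6) + 0)*((22*b)*a) = ((1/(6 + 0) + 6) + 0)*((22*2)*11) = ((1/6 + 6) + 0)*(44*11) = ((⅙ + 6) + 0)*484 = (37/6 + 0)*484 = (37/6)*484 = 8954/3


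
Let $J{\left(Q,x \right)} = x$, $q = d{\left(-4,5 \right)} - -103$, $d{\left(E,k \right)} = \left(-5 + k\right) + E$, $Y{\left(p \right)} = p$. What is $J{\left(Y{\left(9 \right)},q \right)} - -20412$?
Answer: $20511$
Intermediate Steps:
$d{\left(E,k \right)} = -5 + E + k$
$q = 99$ ($q = \left(-5 - 4 + 5\right) - -103 = -4 + 103 = 99$)
$J{\left(Y{\left(9 \right)},q \right)} - -20412 = 99 - -20412 = 99 + 20412 = 20511$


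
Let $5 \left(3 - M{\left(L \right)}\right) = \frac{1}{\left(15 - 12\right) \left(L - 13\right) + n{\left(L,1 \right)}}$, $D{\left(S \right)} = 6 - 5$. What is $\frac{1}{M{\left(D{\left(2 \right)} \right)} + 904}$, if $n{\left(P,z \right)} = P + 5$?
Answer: $\frac{150}{136051} \approx 0.0011025$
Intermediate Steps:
$n{\left(P,z \right)} = 5 + P$
$D{\left(S \right)} = 1$
$M{\left(L \right)} = 3 - \frac{1}{5 \left(-34 + 4 L\right)}$ ($M{\left(L \right)} = 3 - \frac{1}{5 \left(\left(15 - 12\right) \left(L - 13\right) + \left(5 + L\right)\right)} = 3 - \frac{1}{5 \left(3 \left(-13 + L\right) + \left(5 + L\right)\right)} = 3 - \frac{1}{5 \left(\left(-39 + 3 L\right) + \left(5 + L\right)\right)} = 3 - \frac{1}{5 \left(-34 + 4 L\right)}$)
$\frac{1}{M{\left(D{\left(2 \right)} \right)} + 904} = \frac{1}{\frac{-511 + 60 \cdot 1}{10 \left(-17 + 2 \cdot 1\right)} + 904} = \frac{1}{\frac{-511 + 60}{10 \left(-17 + 2\right)} + 904} = \frac{1}{\frac{1}{10} \frac{1}{-15} \left(-451\right) + 904} = \frac{1}{\frac{1}{10} \left(- \frac{1}{15}\right) \left(-451\right) + 904} = \frac{1}{\frac{451}{150} + 904} = \frac{1}{\frac{136051}{150}} = \frac{150}{136051}$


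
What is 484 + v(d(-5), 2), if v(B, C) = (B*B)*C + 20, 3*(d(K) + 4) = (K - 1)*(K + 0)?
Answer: 576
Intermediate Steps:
d(K) = -4 + K*(-1 + K)/3 (d(K) = -4 + ((K - 1)*(K + 0))/3 = -4 + ((-1 + K)*K)/3 = -4 + (K*(-1 + K))/3 = -4 + K*(-1 + K)/3)
v(B, C) = 20 + C*B² (v(B, C) = B²*C + 20 = C*B² + 20 = 20 + C*B²)
484 + v(d(-5), 2) = 484 + (20 + 2*(-4 - ⅓*(-5) + (⅓)*(-5)²)²) = 484 + (20 + 2*(-4 + 5/3 + (⅓)*25)²) = 484 + (20 + 2*(-4 + 5/3 + 25/3)²) = 484 + (20 + 2*6²) = 484 + (20 + 2*36) = 484 + (20 + 72) = 484 + 92 = 576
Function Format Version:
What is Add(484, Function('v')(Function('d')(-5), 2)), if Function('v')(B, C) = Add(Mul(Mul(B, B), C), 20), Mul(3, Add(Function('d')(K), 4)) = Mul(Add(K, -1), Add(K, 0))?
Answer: 576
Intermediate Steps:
Function('d')(K) = Add(-4, Mul(Rational(1, 3), K, Add(-1, K))) (Function('d')(K) = Add(-4, Mul(Rational(1, 3), Mul(Add(K, -1), Add(K, 0)))) = Add(-4, Mul(Rational(1, 3), Mul(Add(-1, K), K))) = Add(-4, Mul(Rational(1, 3), Mul(K, Add(-1, K)))) = Add(-4, Mul(Rational(1, 3), K, Add(-1, K))))
Function('v')(B, C) = Add(20, Mul(C, Pow(B, 2))) (Function('v')(B, C) = Add(Mul(Pow(B, 2), C), 20) = Add(Mul(C, Pow(B, 2)), 20) = Add(20, Mul(C, Pow(B, 2))))
Add(484, Function('v')(Function('d')(-5), 2)) = Add(484, Add(20, Mul(2, Pow(Add(-4, Mul(Rational(-1, 3), -5), Mul(Rational(1, 3), Pow(-5, 2))), 2)))) = Add(484, Add(20, Mul(2, Pow(Add(-4, Rational(5, 3), Mul(Rational(1, 3), 25)), 2)))) = Add(484, Add(20, Mul(2, Pow(Add(-4, Rational(5, 3), Rational(25, 3)), 2)))) = Add(484, Add(20, Mul(2, Pow(6, 2)))) = Add(484, Add(20, Mul(2, 36))) = Add(484, Add(20, 72)) = Add(484, 92) = 576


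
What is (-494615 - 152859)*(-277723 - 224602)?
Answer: 325242377050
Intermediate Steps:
(-494615 - 152859)*(-277723 - 224602) = -647474*(-502325) = 325242377050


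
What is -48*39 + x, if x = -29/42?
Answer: -78653/42 ≈ -1872.7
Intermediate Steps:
x = -29/42 (x = -29*1/42 = -29/42 ≈ -0.69048)
-48*39 + x = -48*39 - 29/42 = -1872 - 29/42 = -78653/42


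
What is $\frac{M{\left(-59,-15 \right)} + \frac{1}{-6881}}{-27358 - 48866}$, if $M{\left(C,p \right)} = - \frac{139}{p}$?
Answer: $- \frac{239111}{1966865040} \approx -0.00012157$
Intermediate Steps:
$\frac{M{\left(-59,-15 \right)} + \frac{1}{-6881}}{-27358 - 48866} = \frac{- \frac{139}{-15} + \frac{1}{-6881}}{-27358 - 48866} = \frac{\left(-139\right) \left(- \frac{1}{15}\right) - \frac{1}{6881}}{-76224} = \left(\frac{139}{15} - \frac{1}{6881}\right) \left(- \frac{1}{76224}\right) = \frac{956444}{103215} \left(- \frac{1}{76224}\right) = - \frac{239111}{1966865040}$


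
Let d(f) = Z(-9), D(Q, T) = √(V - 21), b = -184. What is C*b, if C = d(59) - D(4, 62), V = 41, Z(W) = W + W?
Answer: 3312 + 368*√5 ≈ 4134.9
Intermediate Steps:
Z(W) = 2*W
D(Q, T) = 2*√5 (D(Q, T) = √(41 - 21) = √20 = 2*√5)
d(f) = -18 (d(f) = 2*(-9) = -18)
C = -18 - 2*√5 ≈ -22.472
C*b = (-18 - 2*√5)*(-184) = 3312 + 368*√5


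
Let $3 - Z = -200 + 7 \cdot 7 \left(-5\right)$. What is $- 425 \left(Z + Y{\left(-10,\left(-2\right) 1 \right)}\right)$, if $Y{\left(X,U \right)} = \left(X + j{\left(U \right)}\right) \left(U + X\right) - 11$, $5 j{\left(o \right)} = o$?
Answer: $-238765$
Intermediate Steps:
$j{\left(o \right)} = \frac{o}{5}$
$Z = 448$ ($Z = 3 - \left(-200 + 7 \cdot 7 \left(-5\right)\right) = 3 - \left(-200 + 49 \left(-5\right)\right) = 3 - \left(-200 - 245\right) = 3 - -445 = 3 + 445 = 448$)
$Y{\left(X,U \right)} = -11 + \left(U + X\right) \left(X + \frac{U}{5}\right)$ ($Y{\left(X,U \right)} = \left(X + \frac{U}{5}\right) \left(U + X\right) - 11 = \left(U + X\right) \left(X + \frac{U}{5}\right) - 11 = -11 + \left(U + X\right) \left(X + \frac{U}{5}\right)$)
$- 425 \left(Z + Y{\left(-10,\left(-2\right) 1 \right)}\right) = - 425 \left(448 + \left(-11 + \left(-10\right)^{2} + \frac{\left(\left(-2\right) 1\right)^{2}}{5} + \frac{6}{5} \left(\left(-2\right) 1\right) \left(-10\right)\right)\right) = - 425 \left(448 + \left(-11 + 100 + \frac{\left(-2\right)^{2}}{5} + \frac{6}{5} \left(-2\right) \left(-10\right)\right)\right) = - 425 \left(448 + \left(-11 + 100 + \frac{1}{5} \cdot 4 + 24\right)\right) = - 425 \left(448 + \left(-11 + 100 + \frac{4}{5} + 24\right)\right) = - 425 \left(448 + \frac{569}{5}\right) = \left(-425\right) \frac{2809}{5} = -238765$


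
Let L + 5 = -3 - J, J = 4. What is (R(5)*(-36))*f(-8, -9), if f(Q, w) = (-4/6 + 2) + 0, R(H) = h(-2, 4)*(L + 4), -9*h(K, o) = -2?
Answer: 256/3 ≈ 85.333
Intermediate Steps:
h(K, o) = 2/9 (h(K, o) = -1/9*(-2) = 2/9)
L = -12 (L = -5 + (-3 - 1*4) = -5 + (-3 - 4) = -5 - 7 = -12)
R(H) = -16/9 (R(H) = 2*(-12 + 4)/9 = (2/9)*(-8) = -16/9)
f(Q, w) = 4/3 (f(Q, w) = (-4*1/6 + 2) + 0 = (-2/3 + 2) + 0 = 4/3 + 0 = 4/3)
(R(5)*(-36))*f(-8, -9) = -16/9*(-36)*(4/3) = 64*(4/3) = 256/3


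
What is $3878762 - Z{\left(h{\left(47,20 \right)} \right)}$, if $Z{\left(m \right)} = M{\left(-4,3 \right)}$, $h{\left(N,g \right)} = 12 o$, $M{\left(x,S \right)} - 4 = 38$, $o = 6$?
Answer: $3878720$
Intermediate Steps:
$M{\left(x,S \right)} = 42$ ($M{\left(x,S \right)} = 4 + 38 = 42$)
$h{\left(N,g \right)} = 72$ ($h{\left(N,g \right)} = 12 \cdot 6 = 72$)
$Z{\left(m \right)} = 42$
$3878762 - Z{\left(h{\left(47,20 \right)} \right)} = 3878762 - 42 = 3878720$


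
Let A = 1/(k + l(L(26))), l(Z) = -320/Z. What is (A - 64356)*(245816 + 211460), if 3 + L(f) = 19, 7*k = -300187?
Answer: -8838159384542644/300327 ≈ -2.9428e+10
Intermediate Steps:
k = -300187/7 (k = (⅐)*(-300187) = -300187/7 ≈ -42884.)
L(f) = 16 (L(f) = -3 + 19 = 16)
A = -7/300327 (A = 1/(-300187/7 - 320/16) = 1/(-300187/7 - 320*1/16) = 1/(-300187/7 - 20) = 1/(-300327/7) = -7/300327 ≈ -2.3308e-5)
(A - 64356)*(245816 + 211460) = (-7/300327 - 64356)*(245816 + 211460) = -19327844419/300327*457276 = -8838159384542644/300327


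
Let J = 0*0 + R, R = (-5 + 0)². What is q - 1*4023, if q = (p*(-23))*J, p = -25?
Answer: 10352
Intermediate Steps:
R = 25 (R = (-5)² = 25)
J = 25 (J = 0*0 + 25 = 0 + 25 = 25)
q = 14375 (q = -25*(-23)*25 = 575*25 = 14375)
q - 1*4023 = 14375 - 1*4023 = 14375 - 4023 = 10352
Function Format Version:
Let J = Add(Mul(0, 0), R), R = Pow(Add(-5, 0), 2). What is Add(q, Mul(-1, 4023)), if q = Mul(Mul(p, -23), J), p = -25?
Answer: 10352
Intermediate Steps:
R = 25 (R = Pow(-5, 2) = 25)
J = 25 (J = Add(Mul(0, 0), 25) = Add(0, 25) = 25)
q = 14375 (q = Mul(Mul(-25, -23), 25) = Mul(575, 25) = 14375)
Add(q, Mul(-1, 4023)) = Add(14375, Mul(-1, 4023)) = Add(14375, -4023) = 10352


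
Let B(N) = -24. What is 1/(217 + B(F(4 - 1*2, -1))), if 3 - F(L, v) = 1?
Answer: 1/193 ≈ 0.0051813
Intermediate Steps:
F(L, v) = 2 (F(L, v) = 3 - 1*1 = 3 - 1 = 2)
1/(217 + B(F(4 - 1*2, -1))) = 1/(217 - 24) = 1/193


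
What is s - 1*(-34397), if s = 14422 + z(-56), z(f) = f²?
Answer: 51955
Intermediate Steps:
s = 17558 (s = 14422 + (-56)² = 14422 + 3136 = 17558)
s - 1*(-34397) = 17558 - 1*(-34397) = 17558 + 34397 = 51955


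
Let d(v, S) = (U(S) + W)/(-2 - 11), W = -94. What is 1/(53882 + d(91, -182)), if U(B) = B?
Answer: 13/700742 ≈ 1.8552e-5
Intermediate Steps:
d(v, S) = 94/13 - S/13 (d(v, S) = (S - 94)/(-2 - 11) = (-94 + S)/(-13) = (-94 + S)*(-1/13) = 94/13 - S/13)
1/(53882 + d(91, -182)) = 1/(53882 + (94/13 - 1/13*(-182))) = 1/(53882 + (94/13 + 14)) = 1/(53882 + 276/13) = 1/(700742/13) = 13/700742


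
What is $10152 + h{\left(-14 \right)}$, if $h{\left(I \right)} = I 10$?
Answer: $10012$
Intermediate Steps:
$h{\left(I \right)} = 10 I$
$10152 + h{\left(-14 \right)} = 10152 + 10 \left(-14\right) = 10152 - 140 = 10012$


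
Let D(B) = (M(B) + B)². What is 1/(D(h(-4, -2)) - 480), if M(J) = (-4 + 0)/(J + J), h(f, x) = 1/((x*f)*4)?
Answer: 1024/3698689 ≈ 0.00027685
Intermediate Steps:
h(f, x) = 1/(4*f*x) (h(f, x) = 1/((f*x)*4) = 1/(4*f*x))
M(J) = -2/J (M(J) = -4*1/(2*J) = -2/J)
D(B) = (B - 2/B)² (D(B) = (-2/B + B)² = (B - 2/B)²)
1/(D(h(-4, -2)) - 480) = 1/((-2 + ((¼)/(-4*(-2)))²)²/((¼)/(-4*(-2)))² - 480) = 1/((-2 + ((¼)*(-¼)*(-½))²)²/((¼)*(-¼)*(-½))² - 480) = 1/((-2 + (1/32)²)²/32⁻² - 480) = 1/(1024*(-2 + 1/1024)² - 480) = 1/(1024*(-2047/1024)² - 480) = 1/(1024*(4190209/1048576) - 480) = 1/(4190209/1024 - 480) = 1/(3698689/1024) = 1024/3698689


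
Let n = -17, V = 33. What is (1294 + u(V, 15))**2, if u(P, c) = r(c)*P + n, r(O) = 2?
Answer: 1803649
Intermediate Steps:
u(P, c) = -17 + 2*P (u(P, c) = 2*P - 17 = -17 + 2*P)
(1294 + u(V, 15))**2 = (1294 + (-17 + 2*33))**2 = (1294 + (-17 + 66))**2 = (1294 + 49)**2 = 1343**2 = 1803649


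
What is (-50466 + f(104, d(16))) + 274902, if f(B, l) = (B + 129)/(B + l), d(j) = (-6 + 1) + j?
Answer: 25810373/115 ≈ 2.2444e+5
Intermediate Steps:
d(j) = -5 + j
f(B, l) = (129 + B)/(B + l)
(-50466 + f(104, d(16))) + 274902 = (-50466 + (129 + 104)/(104 + (-5 + 16))) + 274902 = (-50466 + 233/(104 + 11)) + 274902 = (-50466 + 233/115) + 274902 = -5803357/115 + 274902 = 25810373/115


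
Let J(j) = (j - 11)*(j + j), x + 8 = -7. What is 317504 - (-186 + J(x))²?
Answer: -35332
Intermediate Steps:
x = -15 (x = -8 - 7 = -15)
J(j) = 2*j*(-11 + j) (J(j) = (-11 + j)*(2*j) = 2*j*(-11 + j))
317504 - (-186 + J(x))² = 317504 - (-186 + 2*(-15)*(-11 - 15))² = 317504 - (-186 + 2*(-15)*(-26))² = 317504 - (-186 + 780)² = 317504 - 1*594² = 317504 - 1*352836 = 317504 - 352836 = -35332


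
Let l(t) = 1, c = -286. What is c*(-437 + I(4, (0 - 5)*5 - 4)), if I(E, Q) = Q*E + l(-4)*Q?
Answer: 166452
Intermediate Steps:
I(E, Q) = Q + E*Q (I(E, Q) = Q*E + 1*Q = E*Q + Q = Q + E*Q)
c*(-437 + I(4, (0 - 5)*5 - 4)) = -286*(-437 + ((0 - 5)*5 - 4)*(1 + 4)) = -286*(-437 + (-5*5 - 4)*5) = -286*(-437 + (-25 - 4)*5) = -286*(-437 - 29*5) = -286*(-437 - 145) = -286*(-582) = 166452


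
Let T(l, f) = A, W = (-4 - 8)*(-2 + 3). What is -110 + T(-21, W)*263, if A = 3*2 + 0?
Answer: 1468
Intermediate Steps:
W = -12 (W = -12*1 = -12)
A = 6 (A = 6 + 0 = 6)
T(l, f) = 6
-110 + T(-21, W)*263 = -110 + 6*263 = -110 + 1578 = 1468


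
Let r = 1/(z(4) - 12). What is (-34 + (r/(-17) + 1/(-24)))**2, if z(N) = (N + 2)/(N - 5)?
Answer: 1735805569/1498176 ≈ 1158.6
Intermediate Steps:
z(N) = (2 + N)/(-5 + N)
r = -1/18 (r = 1/((2 + 4)/(-5 + 4) - 12) = 1/(6/(-1) - 12) = 1/(-1*6 - 12) = 1/(-6 - 12) = 1/(-18) = -1/18 ≈ -0.055556)
(-34 + (r/(-17) + 1/(-24)))**2 = (-34 + (-1/18/(-17) + 1/(-24)))**2 = (-34 + (-1/18*(-1/17) + 1*(-1/24)))**2 = (-34 + (1/306 - 1/24))**2 = (-34 - 47/1224)**2 = (-41663/1224)**2 = 1735805569/1498176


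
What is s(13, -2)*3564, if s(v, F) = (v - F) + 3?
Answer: 64152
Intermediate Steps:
s(v, F) = 3 + v - F
s(13, -2)*3564 = (3 + 13 - 1*(-2))*3564 = (3 + 13 + 2)*3564 = 18*3564 = 64152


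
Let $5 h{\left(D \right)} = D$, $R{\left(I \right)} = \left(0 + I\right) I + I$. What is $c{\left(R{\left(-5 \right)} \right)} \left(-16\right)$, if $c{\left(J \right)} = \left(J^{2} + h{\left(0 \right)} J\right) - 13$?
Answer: $-6192$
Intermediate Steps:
$R{\left(I \right)} = I + I^{2}$ ($R{\left(I \right)} = I I + I = I^{2} + I = I + I^{2}$)
$h{\left(D \right)} = \frac{D}{5}$
$c{\left(J \right)} = -13 + J^{2}$ ($c{\left(J \right)} = \left(J^{2} + \frac{1}{5} \cdot 0 J\right) - 13 = \left(J^{2} + 0 J\right) - 13 = \left(J^{2} + 0\right) - 13 = J^{2} - 13 = -13 + J^{2}$)
$c{\left(R{\left(-5 \right)} \right)} \left(-16\right) = \left(-13 + \left(- 5 \left(1 - 5\right)\right)^{2}\right) \left(-16\right) = \left(-13 + \left(\left(-5\right) \left(-4\right)\right)^{2}\right) \left(-16\right) = \left(-13 + 20^{2}\right) \left(-16\right) = \left(-13 + 400\right) \left(-16\right) = 387 \left(-16\right) = -6192$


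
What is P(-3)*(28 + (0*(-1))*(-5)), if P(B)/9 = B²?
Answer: 2268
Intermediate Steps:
P(B) = 9*B²
P(-3)*(28 + (0*(-1))*(-5)) = (9*(-3)²)*(28 + (0*(-1))*(-5)) = (9*9)*(28 + 0*(-5)) = 81*(28 + 0) = 81*28 = 2268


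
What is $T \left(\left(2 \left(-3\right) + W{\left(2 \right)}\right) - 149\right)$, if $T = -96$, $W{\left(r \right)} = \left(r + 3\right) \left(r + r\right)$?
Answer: $12960$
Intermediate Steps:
$W{\left(r \right)} = 2 r \left(3 + r\right)$ ($W{\left(r \right)} = \left(3 + r\right) 2 r = 2 r \left(3 + r\right)$)
$T \left(\left(2 \left(-3\right) + W{\left(2 \right)}\right) - 149\right) = - 96 \left(\left(2 \left(-3\right) + 2 \cdot 2 \left(3 + 2\right)\right) - 149\right) = - 96 \left(\left(-6 + 2 \cdot 2 \cdot 5\right) - 149\right) = - 96 \left(\left(-6 + 20\right) - 149\right) = - 96 \left(14 - 149\right) = \left(-96\right) \left(-135\right) = 12960$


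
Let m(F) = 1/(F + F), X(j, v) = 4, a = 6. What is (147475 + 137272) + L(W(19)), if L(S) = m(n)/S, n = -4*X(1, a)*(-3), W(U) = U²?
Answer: 9868192033/34656 ≈ 2.8475e+5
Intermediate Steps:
n = 48 (n = -4*4*(-3) = -16*(-3) = 48)
m(F) = 1/(2*F)
L(S) = 1/(96*S) (L(S) = ((½)/48)/S = ((½)*(1/48))/S = 1/(96*S))
(147475 + 137272) + L(W(19)) = (147475 + 137272) + 1/(96*(19²)) = 284747 + (1/96)/361 = 284747 + (1/96)*(1/361) = 284747 + 1/34656 = 9868192033/34656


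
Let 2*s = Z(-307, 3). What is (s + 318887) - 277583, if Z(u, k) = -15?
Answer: 82593/2 ≈ 41297.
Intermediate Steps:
s = -15/2 (s = (½)*(-15) = -15/2 ≈ -7.5000)
(s + 318887) - 277583 = (-15/2 + 318887) - 277583 = 637759/2 - 277583 = 82593/2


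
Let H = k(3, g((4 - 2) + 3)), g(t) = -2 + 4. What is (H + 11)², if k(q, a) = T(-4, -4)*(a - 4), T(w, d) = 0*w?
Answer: 121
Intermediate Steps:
g(t) = 2
T(w, d) = 0
k(q, a) = 0 (k(q, a) = 0*(a - 4) = 0*(-4 + a) = 0)
H = 0
(H + 11)² = (0 + 11)² = 11² = 121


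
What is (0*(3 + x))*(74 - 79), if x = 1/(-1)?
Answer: 0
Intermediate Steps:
x = -1 (x = 1*(-1) = -1)
(0*(3 + x))*(74 - 79) = (0*(3 - 1))*(74 - 79) = (0*2)*(-5) = 0*(-5) = 0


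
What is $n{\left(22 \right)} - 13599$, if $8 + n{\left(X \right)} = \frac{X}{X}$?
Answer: $-13606$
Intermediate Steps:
$n{\left(X \right)} = -7$ ($n{\left(X \right)} = -8 + \frac{X}{X} = -8 + 1 = -7$)
$n{\left(22 \right)} - 13599 = -7 - 13599 = -13606$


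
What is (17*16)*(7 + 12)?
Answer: 5168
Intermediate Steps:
(17*16)*(7 + 12) = 272*19 = 5168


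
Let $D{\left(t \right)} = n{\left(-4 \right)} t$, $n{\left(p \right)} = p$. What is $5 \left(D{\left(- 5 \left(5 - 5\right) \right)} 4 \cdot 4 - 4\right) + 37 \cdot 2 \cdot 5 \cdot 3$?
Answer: $1090$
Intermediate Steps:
$D{\left(t \right)} = - 4 t$
$5 \left(D{\left(- 5 \left(5 - 5\right) \right)} 4 \cdot 4 - 4\right) + 37 \cdot 2 \cdot 5 \cdot 3 = 5 \left(- 4 \left(- 5 \left(5 - 5\right)\right) 4 \cdot 4 - 4\right) + 37 \cdot 2 \cdot 5 \cdot 3 = 5 \left(- 4 \left(\left(-5\right) 0\right) 4 \cdot 4 - 4\right) + 37 \cdot 10 \cdot 3 = 5 \left(\left(-4\right) 0 \cdot 4 \cdot 4 - 4\right) + 37 \cdot 30 = 5 \left(0 \cdot 4 \cdot 4 - 4\right) + 1110 = 5 \left(0 \cdot 4 - 4\right) + 1110 = 5 \left(0 - 4\right) + 1110 = 5 \left(-4\right) + 1110 = -20 + 1110 = 1090$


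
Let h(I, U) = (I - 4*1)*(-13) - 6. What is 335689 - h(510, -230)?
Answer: 342273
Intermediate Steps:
h(I, U) = 46 - 13*I (h(I, U) = (I - 4)*(-13) - 6 = (-4 + I)*(-13) - 6 = (52 - 13*I) - 6 = 46 - 13*I)
335689 - h(510, -230) = 335689 - (46 - 13*510) = 335689 - (46 - 6630) = 335689 - 1*(-6584) = 335689 + 6584 = 342273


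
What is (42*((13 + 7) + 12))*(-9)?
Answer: -12096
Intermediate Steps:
(42*((13 + 7) + 12))*(-9) = (42*(20 + 12))*(-9) = (42*32)*(-9) = 1344*(-9) = -12096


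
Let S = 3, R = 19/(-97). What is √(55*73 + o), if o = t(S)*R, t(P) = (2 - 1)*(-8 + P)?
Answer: 35*√30846/97 ≈ 63.372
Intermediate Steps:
R = -19/97 (R = 19*(-1/97) = -19/97 ≈ -0.19588)
t(P) = -8 + P (t(P) = 1*(-8 + P) = -8 + P)
o = 95/97 (o = (-8 + 3)*(-19/97) = -5*(-19/97) = 95/97 ≈ 0.97938)
√(55*73 + o) = √(55*73 + 95/97) = √(4015 + 95/97) = √(389550/97) = 35*√30846/97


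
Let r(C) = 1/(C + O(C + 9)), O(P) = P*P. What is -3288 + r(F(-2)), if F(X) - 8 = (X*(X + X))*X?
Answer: -23017/7 ≈ -3288.1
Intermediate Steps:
O(P) = P²
F(X) = 8 + 2*X³ (F(X) = 8 + (X*(X + X))*X = 8 + (X*(2*X))*X = 8 + (2*X²)*X = 8 + 2*X³)
r(C) = 1/(C + (9 + C)²) (r(C) = 1/(C + (C + 9)²) = 1/(C + (9 + C)²))
-3288 + r(F(-2)) = -3288 + 1/((8 + 2*(-2)³) + (9 + (8 + 2*(-2)³))²) = -3288 + 1/((8 + 2*(-8)) + (9 + (8 + 2*(-8)))²) = -3288 + 1/((8 - 16) + (9 + (8 - 16))²) = -3288 + 1/(-8 + (9 - 8)²) = -3288 + 1/(-8 + 1²) = -3288 + 1/(-8 + 1) = -3288 + 1/(-7) = -3288 - ⅐ = -23017/7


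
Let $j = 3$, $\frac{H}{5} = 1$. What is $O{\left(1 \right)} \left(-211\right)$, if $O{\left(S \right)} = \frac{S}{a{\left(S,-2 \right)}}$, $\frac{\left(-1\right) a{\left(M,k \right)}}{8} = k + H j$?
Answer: $\frac{211}{104} \approx 2.0288$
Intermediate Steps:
$H = 5$ ($H = 5 \cdot 1 = 5$)
$a{\left(M,k \right)} = -120 - 8 k$ ($a{\left(M,k \right)} = - 8 \left(k + 5 \cdot 3\right) = - 8 \left(k + 15\right) = - 8 \left(15 + k\right) = -120 - 8 k$)
$O{\left(S \right)} = - \frac{S}{104}$ ($O{\left(S \right)} = \frac{S}{-120 - -16} = \frac{S}{-120 + 16} = \frac{S}{-104} = S \left(- \frac{1}{104}\right) = - \frac{S}{104}$)
$O{\left(1 \right)} \left(-211\right) = \left(- \frac{1}{104}\right) 1 \left(-211\right) = \left(- \frac{1}{104}\right) \left(-211\right) = \frac{211}{104}$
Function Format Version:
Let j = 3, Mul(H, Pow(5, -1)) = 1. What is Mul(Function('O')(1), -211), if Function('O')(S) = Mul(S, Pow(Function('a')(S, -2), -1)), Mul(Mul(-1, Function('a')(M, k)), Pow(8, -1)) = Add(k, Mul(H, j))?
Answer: Rational(211, 104) ≈ 2.0288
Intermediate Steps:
H = 5 (H = Mul(5, 1) = 5)
Function('a')(M, k) = Add(-120, Mul(-8, k)) (Function('a')(M, k) = Mul(-8, Add(k, Mul(5, 3))) = Mul(-8, Add(k, 15)) = Mul(-8, Add(15, k)) = Add(-120, Mul(-8, k)))
Function('O')(S) = Mul(Rational(-1, 104), S) (Function('O')(S) = Mul(S, Pow(Add(-120, Mul(-8, -2)), -1)) = Mul(S, Pow(Add(-120, 16), -1)) = Mul(S, Pow(-104, -1)) = Mul(S, Rational(-1, 104)) = Mul(Rational(-1, 104), S))
Mul(Function('O')(1), -211) = Mul(Mul(Rational(-1, 104), 1), -211) = Mul(Rational(-1, 104), -211) = Rational(211, 104)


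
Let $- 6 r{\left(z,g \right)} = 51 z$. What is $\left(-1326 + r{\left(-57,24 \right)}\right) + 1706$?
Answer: $\frac{1729}{2} \approx 864.5$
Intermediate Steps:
$r{\left(z,g \right)} = - \frac{17 z}{2}$ ($r{\left(z,g \right)} = - \frac{51 z}{6} = - \frac{17 z}{2}$)
$\left(-1326 + r{\left(-57,24 \right)}\right) + 1706 = \left(-1326 - - \frac{969}{2}\right) + 1706 = \left(-1326 + \frac{969}{2}\right) + 1706 = - \frac{1683}{2} + 1706 = \frac{1729}{2}$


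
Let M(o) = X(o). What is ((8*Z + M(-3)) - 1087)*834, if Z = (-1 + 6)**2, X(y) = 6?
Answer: -734754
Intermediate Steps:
M(o) = 6
Z = 25 (Z = 5**2 = 25)
((8*Z + M(-3)) - 1087)*834 = ((8*25 + 6) - 1087)*834 = ((200 + 6) - 1087)*834 = (206 - 1087)*834 = -881*834 = -734754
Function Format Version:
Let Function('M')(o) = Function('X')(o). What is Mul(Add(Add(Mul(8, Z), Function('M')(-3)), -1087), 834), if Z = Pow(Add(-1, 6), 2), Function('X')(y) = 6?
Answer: -734754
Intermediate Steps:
Function('M')(o) = 6
Z = 25 (Z = Pow(5, 2) = 25)
Mul(Add(Add(Mul(8, Z), Function('M')(-3)), -1087), 834) = Mul(Add(Add(Mul(8, 25), 6), -1087), 834) = Mul(Add(Add(200, 6), -1087), 834) = Mul(Add(206, -1087), 834) = Mul(-881, 834) = -734754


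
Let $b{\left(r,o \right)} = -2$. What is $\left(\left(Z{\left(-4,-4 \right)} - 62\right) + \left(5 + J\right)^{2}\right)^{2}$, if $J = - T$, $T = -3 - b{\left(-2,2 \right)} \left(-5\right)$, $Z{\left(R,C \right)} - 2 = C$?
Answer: $67600$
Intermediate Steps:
$Z{\left(R,C \right)} = 2 + C$
$T = -13$ ($T = -3 - \left(-2\right) \left(-5\right) = -3 - 10 = -13$)
$J = 13$ ($J = \left(-1\right) \left(-13\right) = 13$)
$\left(\left(Z{\left(-4,-4 \right)} - 62\right) + \left(5 + J\right)^{2}\right)^{2} = \left(\left(\left(2 - 4\right) - 62\right) + \left(5 + 13\right)^{2}\right)^{2} = \left(\left(-2 - 62\right) + 18^{2}\right)^{2} = \left(-64 + 324\right)^{2} = 260^{2} = 67600$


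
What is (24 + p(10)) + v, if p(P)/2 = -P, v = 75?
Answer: 79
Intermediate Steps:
p(P) = -2*P (p(P) = 2*(-P) = -2*P)
(24 + p(10)) + v = (24 - 2*10) + 75 = (24 - 20) + 75 = 4 + 75 = 79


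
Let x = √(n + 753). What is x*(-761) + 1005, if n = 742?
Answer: 1005 - 761*√1495 ≈ -28419.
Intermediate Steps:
x = √1495 (x = √(742 + 753) = √1495 ≈ 38.665)
x*(-761) + 1005 = √1495*(-761) + 1005 = -761*√1495 + 1005 = 1005 - 761*√1495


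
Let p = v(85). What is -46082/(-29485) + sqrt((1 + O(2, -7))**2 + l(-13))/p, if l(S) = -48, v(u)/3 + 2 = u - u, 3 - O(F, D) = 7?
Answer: 46082/29485 - I*sqrt(39)/6 ≈ 1.5629 - 1.0408*I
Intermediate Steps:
O(F, D) = -4 (O(F, D) = 3 - 1*7 = 3 - 7 = -4)
v(u) = -6 (v(u) = -6 + 3*(u - u) = -6 + 3*0 = -6 + 0 = -6)
p = -6
-46082/(-29485) + sqrt((1 + O(2, -7))**2 + l(-13))/p = -46082/(-29485) + sqrt((1 - 4)**2 - 48)/(-6) = -46082*(-1/29485) + sqrt((-3)**2 - 48)*(-1/6) = 46082/29485 + sqrt(9 - 48)*(-1/6) = 46082/29485 + sqrt(-39)*(-1/6) = 46082/29485 + (I*sqrt(39))*(-1/6) = 46082/29485 - I*sqrt(39)/6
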